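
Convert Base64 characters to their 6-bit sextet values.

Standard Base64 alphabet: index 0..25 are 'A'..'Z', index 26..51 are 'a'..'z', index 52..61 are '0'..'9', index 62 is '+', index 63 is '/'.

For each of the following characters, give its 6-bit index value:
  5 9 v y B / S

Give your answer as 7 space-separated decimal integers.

'5': 0..9 range, 52 + ord('5') − ord('0') = 57
'9': 0..9 range, 52 + ord('9') − ord('0') = 61
'v': a..z range, 26 + ord('v') − ord('a') = 47
'y': a..z range, 26 + ord('y') − ord('a') = 50
'B': A..Z range, ord('B') − ord('A') = 1
'/': index 63
'S': A..Z range, ord('S') − ord('A') = 18

Answer: 57 61 47 50 1 63 18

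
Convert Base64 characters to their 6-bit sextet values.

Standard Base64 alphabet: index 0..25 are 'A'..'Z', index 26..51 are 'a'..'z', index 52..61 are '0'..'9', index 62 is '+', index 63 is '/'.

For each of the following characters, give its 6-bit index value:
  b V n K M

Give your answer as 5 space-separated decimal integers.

Answer: 27 21 39 10 12

Derivation:
'b': a..z range, 26 + ord('b') − ord('a') = 27
'V': A..Z range, ord('V') − ord('A') = 21
'n': a..z range, 26 + ord('n') − ord('a') = 39
'K': A..Z range, ord('K') − ord('A') = 10
'M': A..Z range, ord('M') − ord('A') = 12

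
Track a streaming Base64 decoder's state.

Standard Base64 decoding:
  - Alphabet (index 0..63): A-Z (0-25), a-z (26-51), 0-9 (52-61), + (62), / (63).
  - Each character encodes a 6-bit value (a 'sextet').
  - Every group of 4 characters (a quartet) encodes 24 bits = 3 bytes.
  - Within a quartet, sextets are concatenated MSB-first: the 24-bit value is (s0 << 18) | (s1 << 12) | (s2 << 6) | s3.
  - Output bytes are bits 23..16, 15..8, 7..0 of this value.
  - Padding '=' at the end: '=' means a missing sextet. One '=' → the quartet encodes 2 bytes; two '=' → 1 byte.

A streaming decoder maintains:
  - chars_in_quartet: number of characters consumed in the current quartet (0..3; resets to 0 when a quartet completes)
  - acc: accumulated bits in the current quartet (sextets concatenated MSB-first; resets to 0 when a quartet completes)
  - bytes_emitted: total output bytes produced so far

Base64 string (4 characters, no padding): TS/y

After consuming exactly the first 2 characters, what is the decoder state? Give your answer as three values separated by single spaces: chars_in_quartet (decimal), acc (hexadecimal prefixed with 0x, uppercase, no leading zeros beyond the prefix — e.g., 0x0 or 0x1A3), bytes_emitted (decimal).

Answer: 2 0x4D2 0

Derivation:
After char 0 ('T'=19): chars_in_quartet=1 acc=0x13 bytes_emitted=0
After char 1 ('S'=18): chars_in_quartet=2 acc=0x4D2 bytes_emitted=0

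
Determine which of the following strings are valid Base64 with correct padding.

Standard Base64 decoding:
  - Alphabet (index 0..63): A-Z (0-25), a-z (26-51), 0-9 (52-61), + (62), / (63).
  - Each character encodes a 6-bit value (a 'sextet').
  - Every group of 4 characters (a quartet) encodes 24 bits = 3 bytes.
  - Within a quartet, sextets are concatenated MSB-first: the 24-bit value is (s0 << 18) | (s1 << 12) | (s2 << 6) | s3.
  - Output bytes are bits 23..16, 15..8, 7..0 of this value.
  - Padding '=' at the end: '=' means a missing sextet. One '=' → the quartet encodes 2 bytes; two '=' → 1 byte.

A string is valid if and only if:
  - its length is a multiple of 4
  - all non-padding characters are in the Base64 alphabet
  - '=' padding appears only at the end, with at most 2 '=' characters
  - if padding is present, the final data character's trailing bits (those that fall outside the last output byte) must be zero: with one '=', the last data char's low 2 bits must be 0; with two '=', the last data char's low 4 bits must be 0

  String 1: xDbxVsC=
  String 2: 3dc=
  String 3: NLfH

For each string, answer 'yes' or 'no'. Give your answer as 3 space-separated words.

String 1: 'xDbxVsC=' → invalid (bad trailing bits)
String 2: '3dc=' → valid
String 3: 'NLfH' → valid

Answer: no yes yes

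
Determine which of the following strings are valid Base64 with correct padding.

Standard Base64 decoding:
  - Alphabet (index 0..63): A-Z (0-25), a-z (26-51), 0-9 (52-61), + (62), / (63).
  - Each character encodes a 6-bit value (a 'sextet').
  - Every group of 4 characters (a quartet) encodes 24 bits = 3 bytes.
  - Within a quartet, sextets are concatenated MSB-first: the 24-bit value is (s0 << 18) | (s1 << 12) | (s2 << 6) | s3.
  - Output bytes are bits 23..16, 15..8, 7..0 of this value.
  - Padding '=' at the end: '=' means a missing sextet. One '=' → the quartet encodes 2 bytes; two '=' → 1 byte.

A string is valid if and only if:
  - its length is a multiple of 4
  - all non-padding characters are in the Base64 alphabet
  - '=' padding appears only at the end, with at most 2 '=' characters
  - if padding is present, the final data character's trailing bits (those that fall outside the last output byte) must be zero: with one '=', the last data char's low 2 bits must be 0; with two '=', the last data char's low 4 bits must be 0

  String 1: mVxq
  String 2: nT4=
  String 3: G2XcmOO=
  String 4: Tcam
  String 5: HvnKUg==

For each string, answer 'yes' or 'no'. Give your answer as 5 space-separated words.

Answer: yes yes no yes yes

Derivation:
String 1: 'mVxq' → valid
String 2: 'nT4=' → valid
String 3: 'G2XcmOO=' → invalid (bad trailing bits)
String 4: 'Tcam' → valid
String 5: 'HvnKUg==' → valid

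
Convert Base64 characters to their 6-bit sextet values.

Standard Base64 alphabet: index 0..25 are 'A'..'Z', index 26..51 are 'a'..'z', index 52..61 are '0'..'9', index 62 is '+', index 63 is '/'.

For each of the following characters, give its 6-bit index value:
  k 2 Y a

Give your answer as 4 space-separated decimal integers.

'k': a..z range, 26 + ord('k') − ord('a') = 36
'2': 0..9 range, 52 + ord('2') − ord('0') = 54
'Y': A..Z range, ord('Y') − ord('A') = 24
'a': a..z range, 26 + ord('a') − ord('a') = 26

Answer: 36 54 24 26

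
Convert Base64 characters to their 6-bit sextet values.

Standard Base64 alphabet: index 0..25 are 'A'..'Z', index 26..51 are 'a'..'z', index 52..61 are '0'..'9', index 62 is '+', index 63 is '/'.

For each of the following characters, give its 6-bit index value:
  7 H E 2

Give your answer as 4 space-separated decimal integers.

Answer: 59 7 4 54

Derivation:
'7': 0..9 range, 52 + ord('7') − ord('0') = 59
'H': A..Z range, ord('H') − ord('A') = 7
'E': A..Z range, ord('E') − ord('A') = 4
'2': 0..9 range, 52 + ord('2') − ord('0') = 54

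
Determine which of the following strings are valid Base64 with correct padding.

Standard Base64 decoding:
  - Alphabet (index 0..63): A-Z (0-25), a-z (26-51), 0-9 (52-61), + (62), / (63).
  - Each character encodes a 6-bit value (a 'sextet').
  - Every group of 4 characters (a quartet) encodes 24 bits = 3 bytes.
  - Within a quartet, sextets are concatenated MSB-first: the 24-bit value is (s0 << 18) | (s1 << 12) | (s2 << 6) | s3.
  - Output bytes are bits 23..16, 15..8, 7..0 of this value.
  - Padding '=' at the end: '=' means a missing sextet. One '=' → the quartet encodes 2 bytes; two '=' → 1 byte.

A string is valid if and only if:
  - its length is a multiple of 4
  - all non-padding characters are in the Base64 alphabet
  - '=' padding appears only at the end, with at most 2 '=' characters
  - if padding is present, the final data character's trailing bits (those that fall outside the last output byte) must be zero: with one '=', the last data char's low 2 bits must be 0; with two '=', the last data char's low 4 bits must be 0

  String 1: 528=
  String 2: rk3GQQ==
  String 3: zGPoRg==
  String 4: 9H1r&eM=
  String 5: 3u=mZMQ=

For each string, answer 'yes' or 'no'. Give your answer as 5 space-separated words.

Answer: yes yes yes no no

Derivation:
String 1: '528=' → valid
String 2: 'rk3GQQ==' → valid
String 3: 'zGPoRg==' → valid
String 4: '9H1r&eM=' → invalid (bad char(s): ['&'])
String 5: '3u=mZMQ=' → invalid (bad char(s): ['=']; '=' in middle)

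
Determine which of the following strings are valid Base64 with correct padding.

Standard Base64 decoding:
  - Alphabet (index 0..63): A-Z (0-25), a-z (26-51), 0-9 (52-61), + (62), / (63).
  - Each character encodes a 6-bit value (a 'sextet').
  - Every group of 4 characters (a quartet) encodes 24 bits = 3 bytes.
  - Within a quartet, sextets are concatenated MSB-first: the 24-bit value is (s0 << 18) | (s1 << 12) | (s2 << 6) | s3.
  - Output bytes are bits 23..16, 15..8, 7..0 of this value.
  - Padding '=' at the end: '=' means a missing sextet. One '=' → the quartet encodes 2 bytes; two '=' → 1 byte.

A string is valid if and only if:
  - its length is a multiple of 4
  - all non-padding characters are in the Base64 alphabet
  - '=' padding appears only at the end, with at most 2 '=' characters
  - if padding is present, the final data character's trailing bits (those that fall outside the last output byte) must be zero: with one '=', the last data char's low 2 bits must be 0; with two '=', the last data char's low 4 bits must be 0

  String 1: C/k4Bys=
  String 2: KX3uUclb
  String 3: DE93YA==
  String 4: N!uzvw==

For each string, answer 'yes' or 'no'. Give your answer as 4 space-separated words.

String 1: 'C/k4Bys=' → valid
String 2: 'KX3uUclb' → valid
String 3: 'DE93YA==' → valid
String 4: 'N!uzvw==' → invalid (bad char(s): ['!'])

Answer: yes yes yes no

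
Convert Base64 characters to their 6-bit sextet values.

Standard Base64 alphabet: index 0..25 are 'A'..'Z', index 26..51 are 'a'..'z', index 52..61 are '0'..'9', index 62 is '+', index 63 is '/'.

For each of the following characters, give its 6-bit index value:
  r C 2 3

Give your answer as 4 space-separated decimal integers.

'r': a..z range, 26 + ord('r') − ord('a') = 43
'C': A..Z range, ord('C') − ord('A') = 2
'2': 0..9 range, 52 + ord('2') − ord('0') = 54
'3': 0..9 range, 52 + ord('3') − ord('0') = 55

Answer: 43 2 54 55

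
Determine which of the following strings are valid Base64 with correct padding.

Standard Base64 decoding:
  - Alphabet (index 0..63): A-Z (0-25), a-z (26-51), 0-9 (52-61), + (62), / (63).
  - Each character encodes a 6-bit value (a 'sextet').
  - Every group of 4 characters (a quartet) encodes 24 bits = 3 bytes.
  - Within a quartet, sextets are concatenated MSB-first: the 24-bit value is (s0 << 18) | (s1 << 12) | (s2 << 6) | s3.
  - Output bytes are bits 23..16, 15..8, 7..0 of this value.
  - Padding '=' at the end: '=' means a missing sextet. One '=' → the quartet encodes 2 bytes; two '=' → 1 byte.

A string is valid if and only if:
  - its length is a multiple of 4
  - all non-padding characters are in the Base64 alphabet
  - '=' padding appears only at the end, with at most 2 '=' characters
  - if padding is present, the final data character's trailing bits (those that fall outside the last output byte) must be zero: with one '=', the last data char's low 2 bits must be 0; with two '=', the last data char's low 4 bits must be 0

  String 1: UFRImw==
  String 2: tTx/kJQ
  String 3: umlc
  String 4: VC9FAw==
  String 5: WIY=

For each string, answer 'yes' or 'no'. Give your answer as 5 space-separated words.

Answer: yes no yes yes yes

Derivation:
String 1: 'UFRImw==' → valid
String 2: 'tTx/kJQ' → invalid (len=7 not mult of 4)
String 3: 'umlc' → valid
String 4: 'VC9FAw==' → valid
String 5: 'WIY=' → valid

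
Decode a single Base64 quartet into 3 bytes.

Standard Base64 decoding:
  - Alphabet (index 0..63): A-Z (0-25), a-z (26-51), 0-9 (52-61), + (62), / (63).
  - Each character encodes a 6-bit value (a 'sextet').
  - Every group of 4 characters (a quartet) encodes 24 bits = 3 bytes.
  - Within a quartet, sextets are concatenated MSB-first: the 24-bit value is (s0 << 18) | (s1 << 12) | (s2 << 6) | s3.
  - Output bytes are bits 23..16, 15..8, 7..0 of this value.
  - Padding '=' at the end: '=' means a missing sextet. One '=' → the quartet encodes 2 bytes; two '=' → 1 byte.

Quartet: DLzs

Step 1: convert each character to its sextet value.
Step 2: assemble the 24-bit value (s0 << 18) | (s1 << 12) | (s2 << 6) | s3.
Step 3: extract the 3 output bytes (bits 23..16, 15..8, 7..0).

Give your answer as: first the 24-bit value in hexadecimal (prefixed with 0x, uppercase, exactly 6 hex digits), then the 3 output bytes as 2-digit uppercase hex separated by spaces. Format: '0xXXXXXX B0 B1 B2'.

Answer: 0x0CBCEC 0C BC EC

Derivation:
Sextets: D=3, L=11, z=51, s=44
24-bit: (3<<18) | (11<<12) | (51<<6) | 44
      = 0x0C0000 | 0x00B000 | 0x000CC0 | 0x00002C
      = 0x0CBCEC
Bytes: (v>>16)&0xFF=0C, (v>>8)&0xFF=BC, v&0xFF=EC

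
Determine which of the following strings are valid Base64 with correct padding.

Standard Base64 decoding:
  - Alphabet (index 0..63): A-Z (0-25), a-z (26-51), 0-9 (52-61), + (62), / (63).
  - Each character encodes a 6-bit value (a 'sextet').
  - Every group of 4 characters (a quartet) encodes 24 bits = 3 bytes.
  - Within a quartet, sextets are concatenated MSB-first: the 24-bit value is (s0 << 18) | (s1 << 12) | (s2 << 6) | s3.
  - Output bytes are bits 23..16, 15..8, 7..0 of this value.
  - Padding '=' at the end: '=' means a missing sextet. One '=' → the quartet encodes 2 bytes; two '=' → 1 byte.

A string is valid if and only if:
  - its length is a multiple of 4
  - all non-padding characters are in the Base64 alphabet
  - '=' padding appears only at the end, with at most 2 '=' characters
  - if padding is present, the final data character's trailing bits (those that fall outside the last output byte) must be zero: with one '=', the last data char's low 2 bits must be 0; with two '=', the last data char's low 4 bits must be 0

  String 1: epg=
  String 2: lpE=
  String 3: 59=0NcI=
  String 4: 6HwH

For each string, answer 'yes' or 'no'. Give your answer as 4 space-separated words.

Answer: yes yes no yes

Derivation:
String 1: 'epg=' → valid
String 2: 'lpE=' → valid
String 3: '59=0NcI=' → invalid (bad char(s): ['=']; '=' in middle)
String 4: '6HwH' → valid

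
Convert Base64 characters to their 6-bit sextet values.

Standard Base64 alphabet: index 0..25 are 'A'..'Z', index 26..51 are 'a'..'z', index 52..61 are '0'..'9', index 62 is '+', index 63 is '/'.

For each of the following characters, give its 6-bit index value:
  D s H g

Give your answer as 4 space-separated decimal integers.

Answer: 3 44 7 32

Derivation:
'D': A..Z range, ord('D') − ord('A') = 3
's': a..z range, 26 + ord('s') − ord('a') = 44
'H': A..Z range, ord('H') − ord('A') = 7
'g': a..z range, 26 + ord('g') − ord('a') = 32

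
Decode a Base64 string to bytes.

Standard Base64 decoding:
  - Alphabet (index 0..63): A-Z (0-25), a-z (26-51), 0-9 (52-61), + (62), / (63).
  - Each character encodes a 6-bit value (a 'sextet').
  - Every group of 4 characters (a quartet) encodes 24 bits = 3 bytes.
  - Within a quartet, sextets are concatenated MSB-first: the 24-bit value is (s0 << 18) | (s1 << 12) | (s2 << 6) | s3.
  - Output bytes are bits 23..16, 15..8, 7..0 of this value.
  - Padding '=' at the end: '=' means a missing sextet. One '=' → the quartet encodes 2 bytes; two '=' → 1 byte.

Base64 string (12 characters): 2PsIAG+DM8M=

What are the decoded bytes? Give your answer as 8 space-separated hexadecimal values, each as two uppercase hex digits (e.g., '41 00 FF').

Answer: D8 FB 08 00 6F 83 33 C3

Derivation:
After char 0 ('2'=54): chars_in_quartet=1 acc=0x36 bytes_emitted=0
After char 1 ('P'=15): chars_in_quartet=2 acc=0xD8F bytes_emitted=0
After char 2 ('s'=44): chars_in_quartet=3 acc=0x363EC bytes_emitted=0
After char 3 ('I'=8): chars_in_quartet=4 acc=0xD8FB08 -> emit D8 FB 08, reset; bytes_emitted=3
After char 4 ('A'=0): chars_in_quartet=1 acc=0x0 bytes_emitted=3
After char 5 ('G'=6): chars_in_quartet=2 acc=0x6 bytes_emitted=3
After char 6 ('+'=62): chars_in_quartet=3 acc=0x1BE bytes_emitted=3
After char 7 ('D'=3): chars_in_quartet=4 acc=0x6F83 -> emit 00 6F 83, reset; bytes_emitted=6
After char 8 ('M'=12): chars_in_quartet=1 acc=0xC bytes_emitted=6
After char 9 ('8'=60): chars_in_quartet=2 acc=0x33C bytes_emitted=6
After char 10 ('M'=12): chars_in_quartet=3 acc=0xCF0C bytes_emitted=6
Padding '=': partial quartet acc=0xCF0C -> emit 33 C3; bytes_emitted=8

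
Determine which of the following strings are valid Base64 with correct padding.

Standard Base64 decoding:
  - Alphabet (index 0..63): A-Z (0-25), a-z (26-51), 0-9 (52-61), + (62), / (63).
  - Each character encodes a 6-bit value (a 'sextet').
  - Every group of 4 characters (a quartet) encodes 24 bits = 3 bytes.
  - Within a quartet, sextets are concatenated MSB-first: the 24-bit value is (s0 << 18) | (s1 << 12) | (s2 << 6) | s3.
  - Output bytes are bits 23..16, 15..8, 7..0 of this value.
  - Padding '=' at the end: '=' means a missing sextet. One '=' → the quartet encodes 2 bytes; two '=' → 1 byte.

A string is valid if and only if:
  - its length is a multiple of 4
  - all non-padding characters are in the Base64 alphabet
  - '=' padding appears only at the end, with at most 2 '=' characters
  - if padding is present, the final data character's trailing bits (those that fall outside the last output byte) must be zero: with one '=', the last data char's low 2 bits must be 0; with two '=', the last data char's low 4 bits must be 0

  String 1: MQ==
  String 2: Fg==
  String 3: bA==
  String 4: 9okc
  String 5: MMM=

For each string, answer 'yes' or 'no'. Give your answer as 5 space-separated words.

String 1: 'MQ==' → valid
String 2: 'Fg==' → valid
String 3: 'bA==' → valid
String 4: '9okc' → valid
String 5: 'MMM=' → valid

Answer: yes yes yes yes yes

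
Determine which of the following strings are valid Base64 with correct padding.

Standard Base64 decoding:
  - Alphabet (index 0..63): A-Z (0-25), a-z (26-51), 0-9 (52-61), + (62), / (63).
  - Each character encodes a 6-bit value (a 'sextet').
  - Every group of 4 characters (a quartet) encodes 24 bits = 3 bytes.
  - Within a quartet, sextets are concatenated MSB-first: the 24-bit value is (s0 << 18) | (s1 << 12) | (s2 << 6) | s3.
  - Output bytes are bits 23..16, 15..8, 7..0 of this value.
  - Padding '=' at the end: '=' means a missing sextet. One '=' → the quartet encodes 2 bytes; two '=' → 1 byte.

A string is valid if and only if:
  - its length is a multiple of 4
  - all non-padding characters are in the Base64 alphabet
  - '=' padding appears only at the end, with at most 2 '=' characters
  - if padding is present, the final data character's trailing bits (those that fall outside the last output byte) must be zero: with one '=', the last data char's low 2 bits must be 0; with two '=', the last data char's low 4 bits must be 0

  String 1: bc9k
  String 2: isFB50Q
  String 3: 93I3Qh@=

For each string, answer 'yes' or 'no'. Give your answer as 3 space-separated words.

String 1: 'bc9k' → valid
String 2: 'isFB50Q' → invalid (len=7 not mult of 4)
String 3: '93I3Qh@=' → invalid (bad char(s): ['@'])

Answer: yes no no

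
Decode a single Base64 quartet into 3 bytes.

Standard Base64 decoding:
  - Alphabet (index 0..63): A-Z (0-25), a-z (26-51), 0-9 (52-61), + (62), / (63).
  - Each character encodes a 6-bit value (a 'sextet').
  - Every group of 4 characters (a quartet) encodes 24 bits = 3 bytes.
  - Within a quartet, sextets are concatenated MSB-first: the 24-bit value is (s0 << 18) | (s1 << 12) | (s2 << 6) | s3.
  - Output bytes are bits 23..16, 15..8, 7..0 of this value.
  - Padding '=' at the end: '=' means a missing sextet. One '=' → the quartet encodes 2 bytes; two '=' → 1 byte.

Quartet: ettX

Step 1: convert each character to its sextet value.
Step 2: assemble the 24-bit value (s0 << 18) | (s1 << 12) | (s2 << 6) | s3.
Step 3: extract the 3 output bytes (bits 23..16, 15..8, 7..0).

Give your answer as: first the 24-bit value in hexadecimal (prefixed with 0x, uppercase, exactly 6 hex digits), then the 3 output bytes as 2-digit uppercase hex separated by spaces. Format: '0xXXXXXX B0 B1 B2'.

Sextets: e=30, t=45, t=45, X=23
24-bit: (30<<18) | (45<<12) | (45<<6) | 23
      = 0x780000 | 0x02D000 | 0x000B40 | 0x000017
      = 0x7ADB57
Bytes: (v>>16)&0xFF=7A, (v>>8)&0xFF=DB, v&0xFF=57

Answer: 0x7ADB57 7A DB 57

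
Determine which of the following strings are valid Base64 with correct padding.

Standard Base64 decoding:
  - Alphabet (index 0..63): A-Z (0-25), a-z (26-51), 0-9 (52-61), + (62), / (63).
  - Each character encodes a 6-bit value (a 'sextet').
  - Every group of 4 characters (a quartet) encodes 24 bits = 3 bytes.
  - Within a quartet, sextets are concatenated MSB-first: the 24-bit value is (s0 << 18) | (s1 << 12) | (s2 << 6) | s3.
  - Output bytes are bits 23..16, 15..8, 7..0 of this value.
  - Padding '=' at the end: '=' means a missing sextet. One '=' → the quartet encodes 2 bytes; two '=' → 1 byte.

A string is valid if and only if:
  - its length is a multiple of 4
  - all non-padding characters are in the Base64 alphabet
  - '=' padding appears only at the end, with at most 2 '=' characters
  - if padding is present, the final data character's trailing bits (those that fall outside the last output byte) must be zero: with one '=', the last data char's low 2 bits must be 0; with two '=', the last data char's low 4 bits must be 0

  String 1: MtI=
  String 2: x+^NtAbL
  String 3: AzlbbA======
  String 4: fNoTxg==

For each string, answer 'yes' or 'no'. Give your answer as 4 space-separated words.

Answer: yes no no yes

Derivation:
String 1: 'MtI=' → valid
String 2: 'x+^NtAbL' → invalid (bad char(s): ['^'])
String 3: 'AzlbbA======' → invalid (6 pad chars (max 2))
String 4: 'fNoTxg==' → valid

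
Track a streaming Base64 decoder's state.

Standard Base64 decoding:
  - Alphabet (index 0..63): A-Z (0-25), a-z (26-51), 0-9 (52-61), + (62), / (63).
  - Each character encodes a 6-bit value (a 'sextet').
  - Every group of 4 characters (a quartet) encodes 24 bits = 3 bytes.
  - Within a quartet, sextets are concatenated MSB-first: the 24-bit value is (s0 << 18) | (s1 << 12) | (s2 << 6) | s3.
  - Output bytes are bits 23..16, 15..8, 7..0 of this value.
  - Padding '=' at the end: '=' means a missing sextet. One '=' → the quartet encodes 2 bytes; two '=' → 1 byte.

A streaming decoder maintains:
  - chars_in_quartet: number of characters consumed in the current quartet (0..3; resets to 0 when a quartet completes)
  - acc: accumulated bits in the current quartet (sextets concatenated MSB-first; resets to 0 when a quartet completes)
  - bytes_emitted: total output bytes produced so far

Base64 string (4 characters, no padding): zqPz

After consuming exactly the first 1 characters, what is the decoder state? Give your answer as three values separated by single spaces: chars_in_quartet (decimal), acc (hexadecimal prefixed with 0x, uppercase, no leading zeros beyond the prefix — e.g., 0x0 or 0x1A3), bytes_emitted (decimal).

After char 0 ('z'=51): chars_in_quartet=1 acc=0x33 bytes_emitted=0

Answer: 1 0x33 0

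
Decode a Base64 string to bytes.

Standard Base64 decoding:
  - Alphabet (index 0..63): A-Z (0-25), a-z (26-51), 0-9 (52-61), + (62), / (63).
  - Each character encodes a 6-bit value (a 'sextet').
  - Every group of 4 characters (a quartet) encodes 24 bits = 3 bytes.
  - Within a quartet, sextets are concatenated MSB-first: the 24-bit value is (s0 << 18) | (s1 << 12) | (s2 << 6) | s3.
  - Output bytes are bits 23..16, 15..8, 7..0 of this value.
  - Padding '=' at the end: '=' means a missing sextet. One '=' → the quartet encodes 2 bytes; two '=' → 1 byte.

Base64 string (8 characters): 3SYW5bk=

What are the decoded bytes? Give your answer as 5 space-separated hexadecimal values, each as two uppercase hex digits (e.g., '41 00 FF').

After char 0 ('3'=55): chars_in_quartet=1 acc=0x37 bytes_emitted=0
After char 1 ('S'=18): chars_in_quartet=2 acc=0xDD2 bytes_emitted=0
After char 2 ('Y'=24): chars_in_quartet=3 acc=0x37498 bytes_emitted=0
After char 3 ('W'=22): chars_in_quartet=4 acc=0xDD2616 -> emit DD 26 16, reset; bytes_emitted=3
After char 4 ('5'=57): chars_in_quartet=1 acc=0x39 bytes_emitted=3
After char 5 ('b'=27): chars_in_quartet=2 acc=0xE5B bytes_emitted=3
After char 6 ('k'=36): chars_in_quartet=3 acc=0x396E4 bytes_emitted=3
Padding '=': partial quartet acc=0x396E4 -> emit E5 B9; bytes_emitted=5

Answer: DD 26 16 E5 B9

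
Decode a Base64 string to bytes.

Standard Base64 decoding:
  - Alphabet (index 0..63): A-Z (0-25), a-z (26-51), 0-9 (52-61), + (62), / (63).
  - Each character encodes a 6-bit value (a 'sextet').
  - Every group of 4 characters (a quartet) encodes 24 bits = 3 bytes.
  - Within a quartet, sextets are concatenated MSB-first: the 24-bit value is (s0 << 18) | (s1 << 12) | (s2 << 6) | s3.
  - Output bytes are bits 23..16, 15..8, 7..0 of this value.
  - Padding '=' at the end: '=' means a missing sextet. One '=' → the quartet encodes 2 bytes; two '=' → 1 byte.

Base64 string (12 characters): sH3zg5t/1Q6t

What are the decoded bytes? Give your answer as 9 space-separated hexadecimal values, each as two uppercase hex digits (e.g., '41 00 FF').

After char 0 ('s'=44): chars_in_quartet=1 acc=0x2C bytes_emitted=0
After char 1 ('H'=7): chars_in_quartet=2 acc=0xB07 bytes_emitted=0
After char 2 ('3'=55): chars_in_quartet=3 acc=0x2C1F7 bytes_emitted=0
After char 3 ('z'=51): chars_in_quartet=4 acc=0xB07DF3 -> emit B0 7D F3, reset; bytes_emitted=3
After char 4 ('g'=32): chars_in_quartet=1 acc=0x20 bytes_emitted=3
After char 5 ('5'=57): chars_in_quartet=2 acc=0x839 bytes_emitted=3
After char 6 ('t'=45): chars_in_quartet=3 acc=0x20E6D bytes_emitted=3
After char 7 ('/'=63): chars_in_quartet=4 acc=0x839B7F -> emit 83 9B 7F, reset; bytes_emitted=6
After char 8 ('1'=53): chars_in_quartet=1 acc=0x35 bytes_emitted=6
After char 9 ('Q'=16): chars_in_quartet=2 acc=0xD50 bytes_emitted=6
After char 10 ('6'=58): chars_in_quartet=3 acc=0x3543A bytes_emitted=6
After char 11 ('t'=45): chars_in_quartet=4 acc=0xD50EAD -> emit D5 0E AD, reset; bytes_emitted=9

Answer: B0 7D F3 83 9B 7F D5 0E AD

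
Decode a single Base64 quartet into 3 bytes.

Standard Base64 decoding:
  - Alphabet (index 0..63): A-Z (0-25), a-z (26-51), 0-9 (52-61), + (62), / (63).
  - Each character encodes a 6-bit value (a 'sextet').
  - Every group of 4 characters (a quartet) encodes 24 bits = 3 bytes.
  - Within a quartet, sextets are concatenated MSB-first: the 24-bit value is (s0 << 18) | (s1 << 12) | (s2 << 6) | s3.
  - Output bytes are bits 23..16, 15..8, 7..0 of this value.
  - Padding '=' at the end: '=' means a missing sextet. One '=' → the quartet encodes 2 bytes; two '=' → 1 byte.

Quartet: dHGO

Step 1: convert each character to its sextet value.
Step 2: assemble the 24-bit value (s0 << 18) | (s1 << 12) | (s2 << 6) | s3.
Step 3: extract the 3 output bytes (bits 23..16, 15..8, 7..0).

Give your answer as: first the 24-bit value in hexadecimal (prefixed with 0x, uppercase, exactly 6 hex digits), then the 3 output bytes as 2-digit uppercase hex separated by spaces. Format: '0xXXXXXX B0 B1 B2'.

Sextets: d=29, H=7, G=6, O=14
24-bit: (29<<18) | (7<<12) | (6<<6) | 14
      = 0x740000 | 0x007000 | 0x000180 | 0x00000E
      = 0x74718E
Bytes: (v>>16)&0xFF=74, (v>>8)&0xFF=71, v&0xFF=8E

Answer: 0x74718E 74 71 8E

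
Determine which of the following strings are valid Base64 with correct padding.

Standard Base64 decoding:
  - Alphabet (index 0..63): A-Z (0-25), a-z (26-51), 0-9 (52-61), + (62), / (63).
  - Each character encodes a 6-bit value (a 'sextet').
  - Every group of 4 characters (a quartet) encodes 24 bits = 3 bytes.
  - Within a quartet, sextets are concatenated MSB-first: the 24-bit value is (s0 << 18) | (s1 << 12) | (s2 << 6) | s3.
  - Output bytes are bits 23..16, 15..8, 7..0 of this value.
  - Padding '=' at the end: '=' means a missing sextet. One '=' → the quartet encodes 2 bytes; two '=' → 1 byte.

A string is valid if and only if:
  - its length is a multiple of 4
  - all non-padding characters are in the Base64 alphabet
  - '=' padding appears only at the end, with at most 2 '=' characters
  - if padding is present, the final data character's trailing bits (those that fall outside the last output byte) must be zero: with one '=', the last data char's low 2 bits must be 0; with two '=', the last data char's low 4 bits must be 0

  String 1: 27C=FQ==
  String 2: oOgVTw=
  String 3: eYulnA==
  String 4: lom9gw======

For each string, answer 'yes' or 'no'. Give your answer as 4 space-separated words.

String 1: '27C=FQ==' → invalid (bad char(s): ['=']; '=' in middle)
String 2: 'oOgVTw=' → invalid (len=7 not mult of 4)
String 3: 'eYulnA==' → valid
String 4: 'lom9gw======' → invalid (6 pad chars (max 2))

Answer: no no yes no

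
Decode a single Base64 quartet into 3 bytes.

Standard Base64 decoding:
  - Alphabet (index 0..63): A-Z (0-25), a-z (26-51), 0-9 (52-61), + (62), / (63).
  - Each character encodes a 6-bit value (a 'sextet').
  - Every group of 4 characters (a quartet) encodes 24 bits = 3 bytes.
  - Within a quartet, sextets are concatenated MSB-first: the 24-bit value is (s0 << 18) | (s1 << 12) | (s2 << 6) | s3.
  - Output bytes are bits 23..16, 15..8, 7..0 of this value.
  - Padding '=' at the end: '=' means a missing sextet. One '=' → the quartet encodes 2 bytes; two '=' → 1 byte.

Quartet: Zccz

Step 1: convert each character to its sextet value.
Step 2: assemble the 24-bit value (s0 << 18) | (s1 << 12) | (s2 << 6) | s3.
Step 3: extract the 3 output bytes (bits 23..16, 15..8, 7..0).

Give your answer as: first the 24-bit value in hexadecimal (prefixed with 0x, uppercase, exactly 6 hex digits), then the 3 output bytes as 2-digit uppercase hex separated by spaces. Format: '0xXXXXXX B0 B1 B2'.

Sextets: Z=25, c=28, c=28, z=51
24-bit: (25<<18) | (28<<12) | (28<<6) | 51
      = 0x640000 | 0x01C000 | 0x000700 | 0x000033
      = 0x65C733
Bytes: (v>>16)&0xFF=65, (v>>8)&0xFF=C7, v&0xFF=33

Answer: 0x65C733 65 C7 33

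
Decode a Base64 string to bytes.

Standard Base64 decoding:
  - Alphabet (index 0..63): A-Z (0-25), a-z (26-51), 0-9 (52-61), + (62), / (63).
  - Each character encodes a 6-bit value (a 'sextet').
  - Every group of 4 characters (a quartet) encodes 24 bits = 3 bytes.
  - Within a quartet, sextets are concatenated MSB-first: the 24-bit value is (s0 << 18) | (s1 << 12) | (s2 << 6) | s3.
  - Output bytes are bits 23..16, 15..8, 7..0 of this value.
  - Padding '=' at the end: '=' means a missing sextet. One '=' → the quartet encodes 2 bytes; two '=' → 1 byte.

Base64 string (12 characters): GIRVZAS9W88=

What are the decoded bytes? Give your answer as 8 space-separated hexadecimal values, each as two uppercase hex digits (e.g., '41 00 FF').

After char 0 ('G'=6): chars_in_quartet=1 acc=0x6 bytes_emitted=0
After char 1 ('I'=8): chars_in_quartet=2 acc=0x188 bytes_emitted=0
After char 2 ('R'=17): chars_in_quartet=3 acc=0x6211 bytes_emitted=0
After char 3 ('V'=21): chars_in_quartet=4 acc=0x188455 -> emit 18 84 55, reset; bytes_emitted=3
After char 4 ('Z'=25): chars_in_quartet=1 acc=0x19 bytes_emitted=3
After char 5 ('A'=0): chars_in_quartet=2 acc=0x640 bytes_emitted=3
After char 6 ('S'=18): chars_in_quartet=3 acc=0x19012 bytes_emitted=3
After char 7 ('9'=61): chars_in_quartet=4 acc=0x6404BD -> emit 64 04 BD, reset; bytes_emitted=6
After char 8 ('W'=22): chars_in_quartet=1 acc=0x16 bytes_emitted=6
After char 9 ('8'=60): chars_in_quartet=2 acc=0x5BC bytes_emitted=6
After char 10 ('8'=60): chars_in_quartet=3 acc=0x16F3C bytes_emitted=6
Padding '=': partial quartet acc=0x16F3C -> emit 5B CF; bytes_emitted=8

Answer: 18 84 55 64 04 BD 5B CF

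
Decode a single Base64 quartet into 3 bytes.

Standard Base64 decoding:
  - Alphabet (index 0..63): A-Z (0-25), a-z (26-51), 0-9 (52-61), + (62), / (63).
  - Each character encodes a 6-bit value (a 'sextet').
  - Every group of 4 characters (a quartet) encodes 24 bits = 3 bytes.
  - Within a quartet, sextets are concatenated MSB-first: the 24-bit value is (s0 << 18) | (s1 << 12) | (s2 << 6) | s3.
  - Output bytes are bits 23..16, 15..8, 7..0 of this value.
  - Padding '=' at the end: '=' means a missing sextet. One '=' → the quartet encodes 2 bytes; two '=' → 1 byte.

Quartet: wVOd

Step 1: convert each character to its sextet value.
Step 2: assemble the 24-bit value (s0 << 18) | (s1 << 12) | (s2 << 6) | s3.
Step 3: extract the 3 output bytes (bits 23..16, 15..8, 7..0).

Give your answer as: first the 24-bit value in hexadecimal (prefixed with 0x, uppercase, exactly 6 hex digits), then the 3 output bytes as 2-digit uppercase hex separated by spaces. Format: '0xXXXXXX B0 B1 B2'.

Answer: 0xC1539D C1 53 9D

Derivation:
Sextets: w=48, V=21, O=14, d=29
24-bit: (48<<18) | (21<<12) | (14<<6) | 29
      = 0xC00000 | 0x015000 | 0x000380 | 0x00001D
      = 0xC1539D
Bytes: (v>>16)&0xFF=C1, (v>>8)&0xFF=53, v&0xFF=9D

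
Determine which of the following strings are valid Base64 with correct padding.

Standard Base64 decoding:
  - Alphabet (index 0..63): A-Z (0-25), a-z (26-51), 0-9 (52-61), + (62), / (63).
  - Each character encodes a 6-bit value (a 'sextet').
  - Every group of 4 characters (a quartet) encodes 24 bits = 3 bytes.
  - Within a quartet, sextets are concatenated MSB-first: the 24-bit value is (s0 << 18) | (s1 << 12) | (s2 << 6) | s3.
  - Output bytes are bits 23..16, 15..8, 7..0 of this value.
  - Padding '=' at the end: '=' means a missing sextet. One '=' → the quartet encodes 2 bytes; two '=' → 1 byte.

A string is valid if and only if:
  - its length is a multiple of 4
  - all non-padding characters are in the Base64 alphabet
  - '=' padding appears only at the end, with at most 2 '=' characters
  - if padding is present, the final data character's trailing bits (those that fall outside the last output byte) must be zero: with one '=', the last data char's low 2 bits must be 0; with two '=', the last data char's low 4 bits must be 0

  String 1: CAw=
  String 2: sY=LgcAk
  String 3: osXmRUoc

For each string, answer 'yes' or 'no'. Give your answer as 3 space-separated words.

String 1: 'CAw=' → valid
String 2: 'sY=LgcAk' → invalid (bad char(s): ['=']; '=' in middle)
String 3: 'osXmRUoc' → valid

Answer: yes no yes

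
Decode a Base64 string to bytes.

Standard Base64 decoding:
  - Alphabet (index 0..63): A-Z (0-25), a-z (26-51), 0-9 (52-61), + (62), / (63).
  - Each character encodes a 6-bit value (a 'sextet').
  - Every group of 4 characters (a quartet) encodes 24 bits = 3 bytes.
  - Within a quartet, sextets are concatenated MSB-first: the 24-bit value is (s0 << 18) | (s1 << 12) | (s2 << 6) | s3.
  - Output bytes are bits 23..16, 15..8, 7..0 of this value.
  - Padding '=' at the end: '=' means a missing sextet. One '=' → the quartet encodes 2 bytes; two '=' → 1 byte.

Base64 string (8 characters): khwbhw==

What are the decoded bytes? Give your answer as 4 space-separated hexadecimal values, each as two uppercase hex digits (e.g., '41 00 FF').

After char 0 ('k'=36): chars_in_quartet=1 acc=0x24 bytes_emitted=0
After char 1 ('h'=33): chars_in_quartet=2 acc=0x921 bytes_emitted=0
After char 2 ('w'=48): chars_in_quartet=3 acc=0x24870 bytes_emitted=0
After char 3 ('b'=27): chars_in_quartet=4 acc=0x921C1B -> emit 92 1C 1B, reset; bytes_emitted=3
After char 4 ('h'=33): chars_in_quartet=1 acc=0x21 bytes_emitted=3
After char 5 ('w'=48): chars_in_quartet=2 acc=0x870 bytes_emitted=3
Padding '==': partial quartet acc=0x870 -> emit 87; bytes_emitted=4

Answer: 92 1C 1B 87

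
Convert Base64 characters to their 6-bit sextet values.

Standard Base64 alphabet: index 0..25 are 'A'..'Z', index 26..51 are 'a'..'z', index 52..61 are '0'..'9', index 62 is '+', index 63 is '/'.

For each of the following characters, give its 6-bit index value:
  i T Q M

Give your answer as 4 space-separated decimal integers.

'i': a..z range, 26 + ord('i') − ord('a') = 34
'T': A..Z range, ord('T') − ord('A') = 19
'Q': A..Z range, ord('Q') − ord('A') = 16
'M': A..Z range, ord('M') − ord('A') = 12

Answer: 34 19 16 12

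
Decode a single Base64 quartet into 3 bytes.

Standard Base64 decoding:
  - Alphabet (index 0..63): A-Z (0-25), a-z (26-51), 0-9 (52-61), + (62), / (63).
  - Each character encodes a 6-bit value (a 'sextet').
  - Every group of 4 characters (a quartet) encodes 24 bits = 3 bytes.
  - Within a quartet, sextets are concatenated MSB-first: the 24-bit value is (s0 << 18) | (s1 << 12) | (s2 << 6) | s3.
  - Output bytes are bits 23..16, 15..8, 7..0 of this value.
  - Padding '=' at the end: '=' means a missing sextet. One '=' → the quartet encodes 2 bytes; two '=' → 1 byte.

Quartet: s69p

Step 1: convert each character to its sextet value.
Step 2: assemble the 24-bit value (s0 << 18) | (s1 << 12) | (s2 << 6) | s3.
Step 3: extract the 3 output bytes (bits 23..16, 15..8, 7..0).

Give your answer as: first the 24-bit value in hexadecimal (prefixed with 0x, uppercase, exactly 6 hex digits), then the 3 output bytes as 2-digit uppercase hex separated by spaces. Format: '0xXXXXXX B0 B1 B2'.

Answer: 0xB3AF69 B3 AF 69

Derivation:
Sextets: s=44, 6=58, 9=61, p=41
24-bit: (44<<18) | (58<<12) | (61<<6) | 41
      = 0xB00000 | 0x03A000 | 0x000F40 | 0x000029
      = 0xB3AF69
Bytes: (v>>16)&0xFF=B3, (v>>8)&0xFF=AF, v&0xFF=69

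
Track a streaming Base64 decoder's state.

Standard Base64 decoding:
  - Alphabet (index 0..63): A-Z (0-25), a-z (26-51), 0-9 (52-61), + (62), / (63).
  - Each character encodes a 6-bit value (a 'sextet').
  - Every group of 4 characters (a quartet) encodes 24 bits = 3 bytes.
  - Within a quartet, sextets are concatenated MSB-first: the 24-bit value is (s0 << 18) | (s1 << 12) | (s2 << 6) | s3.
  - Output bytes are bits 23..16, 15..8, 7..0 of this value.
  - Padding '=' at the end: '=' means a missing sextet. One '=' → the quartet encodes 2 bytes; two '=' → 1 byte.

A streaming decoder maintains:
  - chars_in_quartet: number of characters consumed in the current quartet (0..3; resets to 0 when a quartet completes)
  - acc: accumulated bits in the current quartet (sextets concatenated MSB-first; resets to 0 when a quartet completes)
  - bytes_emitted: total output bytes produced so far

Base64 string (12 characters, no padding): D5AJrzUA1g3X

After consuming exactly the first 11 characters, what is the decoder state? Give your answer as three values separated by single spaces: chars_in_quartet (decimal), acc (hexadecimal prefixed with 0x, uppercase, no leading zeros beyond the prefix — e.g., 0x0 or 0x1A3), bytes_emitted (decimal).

Answer: 3 0x35837 6

Derivation:
After char 0 ('D'=3): chars_in_quartet=1 acc=0x3 bytes_emitted=0
After char 1 ('5'=57): chars_in_quartet=2 acc=0xF9 bytes_emitted=0
After char 2 ('A'=0): chars_in_quartet=3 acc=0x3E40 bytes_emitted=0
After char 3 ('J'=9): chars_in_quartet=4 acc=0xF9009 -> emit 0F 90 09, reset; bytes_emitted=3
After char 4 ('r'=43): chars_in_quartet=1 acc=0x2B bytes_emitted=3
After char 5 ('z'=51): chars_in_quartet=2 acc=0xAF3 bytes_emitted=3
After char 6 ('U'=20): chars_in_quartet=3 acc=0x2BCD4 bytes_emitted=3
After char 7 ('A'=0): chars_in_quartet=4 acc=0xAF3500 -> emit AF 35 00, reset; bytes_emitted=6
After char 8 ('1'=53): chars_in_quartet=1 acc=0x35 bytes_emitted=6
After char 9 ('g'=32): chars_in_quartet=2 acc=0xD60 bytes_emitted=6
After char 10 ('3'=55): chars_in_quartet=3 acc=0x35837 bytes_emitted=6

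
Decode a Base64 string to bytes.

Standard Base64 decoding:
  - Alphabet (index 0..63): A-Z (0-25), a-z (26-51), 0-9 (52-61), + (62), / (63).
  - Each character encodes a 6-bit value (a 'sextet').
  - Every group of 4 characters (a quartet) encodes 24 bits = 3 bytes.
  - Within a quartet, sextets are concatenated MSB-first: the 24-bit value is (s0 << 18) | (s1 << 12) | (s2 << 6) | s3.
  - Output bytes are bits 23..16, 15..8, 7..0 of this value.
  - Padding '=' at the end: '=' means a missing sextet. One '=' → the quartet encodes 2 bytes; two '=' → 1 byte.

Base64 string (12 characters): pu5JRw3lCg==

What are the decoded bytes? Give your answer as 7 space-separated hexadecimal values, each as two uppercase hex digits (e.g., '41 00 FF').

After char 0 ('p'=41): chars_in_quartet=1 acc=0x29 bytes_emitted=0
After char 1 ('u'=46): chars_in_quartet=2 acc=0xA6E bytes_emitted=0
After char 2 ('5'=57): chars_in_quartet=3 acc=0x29BB9 bytes_emitted=0
After char 3 ('J'=9): chars_in_quartet=4 acc=0xA6EE49 -> emit A6 EE 49, reset; bytes_emitted=3
After char 4 ('R'=17): chars_in_quartet=1 acc=0x11 bytes_emitted=3
After char 5 ('w'=48): chars_in_quartet=2 acc=0x470 bytes_emitted=3
After char 6 ('3'=55): chars_in_quartet=3 acc=0x11C37 bytes_emitted=3
After char 7 ('l'=37): chars_in_quartet=4 acc=0x470DE5 -> emit 47 0D E5, reset; bytes_emitted=6
After char 8 ('C'=2): chars_in_quartet=1 acc=0x2 bytes_emitted=6
After char 9 ('g'=32): chars_in_quartet=2 acc=0xA0 bytes_emitted=6
Padding '==': partial quartet acc=0xA0 -> emit 0A; bytes_emitted=7

Answer: A6 EE 49 47 0D E5 0A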